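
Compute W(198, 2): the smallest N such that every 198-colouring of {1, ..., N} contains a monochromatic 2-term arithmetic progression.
W(198, 2) = 198 + 1 = 199

A 2-term AP is any pair of integers, so a monochromatic 2-AP exists iff some colour is used at least twice. With 198 colours, the colouring i ↦ i on {1, ..., 198} uses each colour once, avoiding any monochromatic pair, so W(198, 2) > 198. For {1, ..., 199}, pigeonhole forces two integers of the same colour, which form a monochromatic 2-AP. Hence W(198, 2) = 199.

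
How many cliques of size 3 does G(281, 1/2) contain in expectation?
E[# K_3] = C(281, 3) · (1/2)^C(3, 2) = 3658620 / 2^3 = 914655/2 = 457327.5

For each 3-subset S of vertices (there are C(281, 3) = 3658620 such S), let X_S = 1 if S induces a K_3 (all C(3, 2) = 3 edges present). Then P(X_S = 1) = (1/2)^3 = 1/8. By linearity of expectation, E[# K_3] = C(281, 3) · (1/2)^3 = 3658620 / 8 = 914655/2 = 457327.5.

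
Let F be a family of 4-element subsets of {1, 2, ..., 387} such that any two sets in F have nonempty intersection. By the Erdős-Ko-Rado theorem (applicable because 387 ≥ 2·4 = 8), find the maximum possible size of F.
max |F| = C(386, 3) = 9511040

The Erdős-Ko-Rado theorem states: for n ≥ 2k, an intersecting family of k-subsets of an n-element set has size at most C(n − 1, k − 1), with equality for 'star' families {A ⊆ [n] : |A| = k, i ∈ A} (fix an element i). For n = 387, k = 4: C(386, 3) = 9511040.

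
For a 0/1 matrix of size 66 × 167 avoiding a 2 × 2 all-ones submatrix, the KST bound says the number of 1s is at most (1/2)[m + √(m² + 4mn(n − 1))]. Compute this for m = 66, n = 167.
z(66, 167; 2, 2) ≤ (1/2)[66 + √(66² + 4·66·167·166)] = (1/2)[66 + √7322964] = 1386.0488

Kővári–Sós–Turán: let r_1, ..., r_66 be the row sums and z = Σ r_i the total number of 1s. Each pair of columns can share at most one row with both entries 1 (else a 2×2 all-ones block appears), so Σ_i C(r_i, 2) ≤ C(167, 2) = 13861. By convexity Σ_i C(r_i, 2) ≥ 66·C(z/66, 2) = z(z − 66)/(2·66), giving z² − 66z − 66·167·166 ≤ 0 and hence z ≤ (1/2)[66 + √(4356 + 4·1829652)] = (1/2)[66 + √7322964] ≈ (1/2)(66 + 2706.0976) = 1386.0488.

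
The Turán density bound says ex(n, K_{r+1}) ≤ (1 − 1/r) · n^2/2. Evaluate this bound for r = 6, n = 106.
Turán density bound = (5/6) · 106^2/2 = 14045/3 ≈ 4681.6667

Turán's theorem: ex(n, K_{r+1}) is achieved by the complete r-partite Turán graph T(n, r) with parts as balanced as possible, and is at most (1 − 1/r) · n^2/2. For r = 6, n = 106: the density bound is (5/6) · 11236/2 = 14045/3 ≈ 4681.6667. The integer-valued extremum is e(T(106, 6)) = 4681, which is strictly less than the density bound 14045/3 since 6 ∤ 106 (the parts of T(106, 6) cannot all be equal).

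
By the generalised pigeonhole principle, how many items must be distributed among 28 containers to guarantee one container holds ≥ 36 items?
n = (36 − 1)·28 + 1 = 981

By the generalised pigeonhole principle, to guarantee some box contains ≥ r objects we need more than (r − 1) · k objects total. Threshold: n = (r − 1) · k + 1. With r = 36 and k = 28: n = 35 · 28 + 1 = 980 + 1 = 981. For n = 980 = 35 · 28, we can put exactly 35 objects in every box, avoiding 36 in any single one — so 981 is tight.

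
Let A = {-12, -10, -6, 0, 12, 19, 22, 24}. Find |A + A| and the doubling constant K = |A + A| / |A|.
K = |A + A| / |A| = 31/8

Enumerate A + A = {a + b : a, b ∈ A}. With |A| = 8, there are |A|^2 = 64 ordered sum pairs; collecting distinct values, A + A = {-24, -22, -20, -18, -16, -12, -10, -6, 0, 2, 6, 7, 9, 10, 12, 13, 14, 16, 18, 19, 22, 24, 31, 34, 36, 38, 41, 43, 44, 46, 48}, so |A + A| = 31. Thus K = 31/8. For comparison, the minimum possible |A + A| over all 8-element sets is 2·8 − 1 = 15 (so min K = 15/8), attained only by arithmetic progressions.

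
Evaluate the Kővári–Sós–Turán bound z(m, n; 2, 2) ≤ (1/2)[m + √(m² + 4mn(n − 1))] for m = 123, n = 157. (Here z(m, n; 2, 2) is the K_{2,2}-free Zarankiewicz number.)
z(123, 157; 2, 2) ≤ (1/2)[123 + √(123² + 4·123·157·156)] = (1/2)[123 + √12065193] = 1798.2493

Kővári–Sós–Turán: let r_1, ..., r_123 be the row sums and z = Σ r_i the total number of 1s. Each pair of columns can share at most one row with both entries 1 (else a 2×2 all-ones block appears), so Σ_i C(r_i, 2) ≤ C(157, 2) = 12246. By convexity Σ_i C(r_i, 2) ≥ 123·C(z/123, 2) = z(z − 123)/(2·123), giving z² − 123z − 123·157·156 ≤ 0 and hence z ≤ (1/2)[123 + √(15129 + 4·3012516)] = (1/2)[123 + √12065193] ≈ (1/2)(123 + 3473.4987) = 1798.2493.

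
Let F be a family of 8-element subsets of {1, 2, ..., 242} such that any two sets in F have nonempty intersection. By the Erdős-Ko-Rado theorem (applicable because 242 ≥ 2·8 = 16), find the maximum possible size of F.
max |F| = C(241, 7) = 8580267290440

The Erdős-Ko-Rado theorem states: for n ≥ 2k, an intersecting family of k-subsets of an n-element set has size at most C(n − 1, k − 1), with equality for 'star' families {A ⊆ [n] : |A| = k, i ∈ A} (fix an element i). For n = 242, k = 8: C(241, 7) = 8580267290440.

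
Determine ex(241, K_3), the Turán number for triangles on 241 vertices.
ex(241, K_3) = ⌊241^2/4⌋ = 14520

Mantel (1907): a triangle-free graph on n vertices has at most ⌊n^2/4⌋ edges, with equality for the complete bipartite graph K_{⌊n/2⌋, ⌈n/2⌉}. For n = 241: ⌊241^2/4⌋ = ⌊58081/4⌋ = 14520. The extremal graph is K_{120, 121}, which has 120·121 = 14520 edges.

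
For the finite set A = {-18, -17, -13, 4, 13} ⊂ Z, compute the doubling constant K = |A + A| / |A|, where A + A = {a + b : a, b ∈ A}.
K = |A + A| / |A| = 15/5 = 3

Enumerate A + A = {a + b : a, b ∈ A}. With |A| = 5, there are |A|^2 = 25 ordered sum pairs; collecting distinct values, A + A = {-36, -35, -34, -31, -30, -26, -14, -13, -9, -5, -4, 0, 8, 17, 26}, so |A + A| = 15. Thus K = 15/5 = 3. For comparison, the minimum possible |A + A| over all 5-element sets is 2·5 − 1 = 9 (so min K = 9/5), attained only by arithmetic progressions.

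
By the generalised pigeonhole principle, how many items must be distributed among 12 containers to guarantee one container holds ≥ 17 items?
n = (17 − 1)·12 + 1 = 193

By the generalised pigeonhole principle, to guarantee some box contains ≥ r objects we need more than (r − 1) · k objects total. Threshold: n = (r − 1) · k + 1. With r = 17 and k = 12: n = 16 · 12 + 1 = 192 + 1 = 193. For n = 192 = 16 · 12, we can put exactly 16 objects in every box, avoiding 17 in any single one — so 193 is tight.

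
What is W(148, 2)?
W(148, 2) = 148 + 1 = 149

A 2-term AP is any pair of integers, so a monochromatic 2-AP exists iff some colour is used at least twice. With 148 colours, the colouring i ↦ i on {1, ..., 148} uses each colour once, avoiding any monochromatic pair, so W(148, 2) > 148. For {1, ..., 149}, pigeonhole forces two integers of the same colour, which form a monochromatic 2-AP. Hence W(148, 2) = 149.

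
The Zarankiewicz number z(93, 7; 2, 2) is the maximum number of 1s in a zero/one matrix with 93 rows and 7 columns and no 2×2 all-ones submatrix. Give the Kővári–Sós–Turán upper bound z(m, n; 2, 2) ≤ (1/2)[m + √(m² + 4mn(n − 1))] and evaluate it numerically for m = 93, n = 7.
z(93, 7; 2, 2) ≤ (1/2)[93 + √(93² + 4·93·7·6)] = (1/2)[93 + √24273] = 124.399

Kővári–Sós–Turán: let r_1, ..., r_93 be the row sums and z = Σ r_i the total number of 1s. Each pair of columns can share at most one row with both entries 1 (else a 2×2 all-ones block appears), so Σ_i C(r_i, 2) ≤ C(7, 2) = 21. By convexity Σ_i C(r_i, 2) ≥ 93·C(z/93, 2) = z(z − 93)/(2·93), giving z² − 93z − 93·7·6 ≤ 0 and hence z ≤ (1/2)[93 + √(8649 + 4·3906)] = (1/2)[93 + √24273] ≈ (1/2)(93 + 155.7979) = 124.399.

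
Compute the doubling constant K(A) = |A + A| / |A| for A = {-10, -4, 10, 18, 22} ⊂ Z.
K = |A + A| / |A| = 15/5 = 3

Enumerate A + A = {a + b : a, b ∈ A}. With |A| = 5, there are |A|^2 = 25 ordered sum pairs; collecting distinct values, A + A = {-20, -14, -8, 0, 6, 8, 12, 14, 18, 20, 28, 32, 36, 40, 44}, so |A + A| = 15. Thus K = 15/5 = 3. For comparison, the minimum possible |A + A| over all 5-element sets is 2·5 − 1 = 9 (so min K = 9/5), attained only by arithmetic progressions.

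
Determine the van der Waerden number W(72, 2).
W(72, 2) = 72 + 1 = 73

A 2-term AP is any pair of integers, so a monochromatic 2-AP exists iff some colour is used at least twice. With 72 colours, the colouring i ↦ i on {1, ..., 72} uses each colour once, avoiding any monochromatic pair, so W(72, 2) > 72. For {1, ..., 73}, pigeonhole forces two integers of the same colour, which form a monochromatic 2-AP. Hence W(72, 2) = 73.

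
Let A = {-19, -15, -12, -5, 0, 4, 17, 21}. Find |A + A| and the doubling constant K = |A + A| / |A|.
K = |A + A| / |A| = 32/8 = 4

Enumerate A + A = {a + b : a, b ∈ A}. With |A| = 8, there are |A|^2 = 64 ordered sum pairs; collecting distinct values, A + A = {-38, -34, -31, -30, -27, -24, -20, -19, -17, -15, -12, -11, -10, -8, -5, -2, -1, 0, 2, 4, 5, 6, 8, 9, 12, 16, 17, 21, 25, 34, 38, 42}, so |A + A| = 32. Thus K = 32/8 = 4. For comparison, the minimum possible |A + A| over all 8-element sets is 2·8 − 1 = 15 (so min K = 15/8), attained only by arithmetic progressions.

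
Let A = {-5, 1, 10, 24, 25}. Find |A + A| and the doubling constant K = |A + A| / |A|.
K = |A + A| / |A| = 14/5

Enumerate A + A = {a + b : a, b ∈ A}. With |A| = 5, there are |A|^2 = 25 ordered sum pairs; collecting distinct values, A + A = {-10, -4, 2, 5, 11, 19, 20, 25, 26, 34, 35, 48, 49, 50}, so |A + A| = 14. Thus K = 14/5. For comparison, the minimum possible |A + A| over all 5-element sets is 2·5 − 1 = 9 (so min K = 9/5), attained only by arithmetic progressions.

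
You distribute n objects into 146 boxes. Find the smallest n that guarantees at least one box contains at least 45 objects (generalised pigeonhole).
n = (45 − 1)·146 + 1 = 6425

By the generalised pigeonhole principle, to guarantee some box contains ≥ r objects we need more than (r − 1) · k objects total. Threshold: n = (r − 1) · k + 1. With r = 45 and k = 146: n = 44 · 146 + 1 = 6424 + 1 = 6425. For n = 6424 = 44 · 146, we can put exactly 44 objects in every box, avoiding 45 in any single one — so 6425 is tight.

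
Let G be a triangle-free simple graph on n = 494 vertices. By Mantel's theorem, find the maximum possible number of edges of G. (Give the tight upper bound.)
ex(494, K_3) = ⌊494^2/4⌋ = 61009

Mantel (1907): a triangle-free graph on n vertices has at most ⌊n^2/4⌋ edges, with equality for the complete bipartite graph K_{⌊n/2⌋, ⌈n/2⌉}. For n = 494: ⌊494^2/4⌋ = ⌊244036/4⌋ = 61009. The extremal graph is K_{247, 247}, which has 247·247 = 61009 edges.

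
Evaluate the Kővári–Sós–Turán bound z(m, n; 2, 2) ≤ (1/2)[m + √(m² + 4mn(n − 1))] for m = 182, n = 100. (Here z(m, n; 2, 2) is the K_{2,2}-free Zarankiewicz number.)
z(182, 100; 2, 2) ≤ (1/2)[182 + √(182² + 4·182·100·99)] = (1/2)[182 + √7240324] = 1436.3925

Kővári–Sós–Turán: let r_1, ..., r_182 be the row sums and z = Σ r_i the total number of 1s. Each pair of columns can share at most one row with both entries 1 (else a 2×2 all-ones block appears), so Σ_i C(r_i, 2) ≤ C(100, 2) = 4950. By convexity Σ_i C(r_i, 2) ≥ 182·C(z/182, 2) = z(z − 182)/(2·182), giving z² − 182z − 182·100·99 ≤ 0 and hence z ≤ (1/2)[182 + √(33124 + 4·1801800)] = (1/2)[182 + √7240324] ≈ (1/2)(182 + 2690.785) = 1436.3925.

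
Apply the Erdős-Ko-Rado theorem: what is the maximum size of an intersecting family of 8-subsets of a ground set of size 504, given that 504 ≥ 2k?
max |F| = C(503, 7) = 1550012402008925

Erdős-Ko-Rado (1961): when n ≥ 2k, max |F| = C(n−1, k−1). The bound is attained by the star {A : i ∈ A} for any fixed i ∈ [n]. Here C(504−1, 8−1) = C(503, 7) = 1550012402008925.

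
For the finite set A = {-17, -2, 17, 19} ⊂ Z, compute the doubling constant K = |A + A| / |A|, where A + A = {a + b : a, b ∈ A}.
K = |A + A| / |A| = 10/4 = 5/2

Enumerate A + A = {a + b : a, b ∈ A}. With |A| = 4, there are |A|^2 = 16 ordered sum pairs; collecting distinct values, A + A = {-34, -19, -4, 0, 2, 15, 17, 34, 36, 38}, so |A + A| = 10. Thus K = 10/4 = 5/2. For comparison, the minimum possible |A + A| over all 4-element sets is 2·4 − 1 = 7 (so min K = 7/4), attained only by arithmetic progressions.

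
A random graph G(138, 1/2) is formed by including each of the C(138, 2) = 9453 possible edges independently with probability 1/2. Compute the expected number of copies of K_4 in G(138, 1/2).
E[# K_4] = C(138, 4) · (1/2)^C(4, 2) = 14463090 / 2^6 = 7231545/32 = 225985.78125

For each 4-subset S of vertices (there are C(138, 4) = 14463090 such S), let X_S = 1 if S induces a K_4 (all C(4, 2) = 6 edges present). Then P(X_S = 1) = (1/2)^6 = 1/64. By linearity of expectation, E[# K_4] = C(138, 4) · (1/2)^6 = 14463090 / 64 = 7231545/32 = 225985.78125.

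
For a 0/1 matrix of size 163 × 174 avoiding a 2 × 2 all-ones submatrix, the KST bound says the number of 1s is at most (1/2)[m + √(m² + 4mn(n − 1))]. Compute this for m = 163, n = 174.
z(163, 174; 2, 2) ≤ (1/2)[163 + √(163² + 4·163·174·173)] = (1/2)[163 + √19653073] = 2298.0893

Kővári–Sós–Turán: let r_1, ..., r_163 be the row sums and z = Σ r_i the total number of 1s. Each pair of columns can share at most one row with both entries 1 (else a 2×2 all-ones block appears), so Σ_i C(r_i, 2) ≤ C(174, 2) = 15051. By convexity Σ_i C(r_i, 2) ≥ 163·C(z/163, 2) = z(z − 163)/(2·163), giving z² − 163z − 163·174·173 ≤ 0 and hence z ≤ (1/2)[163 + √(26569 + 4·4906626)] = (1/2)[163 + √19653073] ≈ (1/2)(163 + 4433.1787) = 2298.0893.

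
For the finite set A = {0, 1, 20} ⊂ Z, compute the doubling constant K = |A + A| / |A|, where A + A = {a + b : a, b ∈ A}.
K = |A + A| / |A| = 6/3 = 2

Enumerate A + A = {a + b : a, b ∈ A}. With |A| = 3, there are |A|^2 = 9 ordered sum pairs; collecting distinct values, A + A = {0, 1, 2, 20, 21, 40}, so |A + A| = 6. Thus K = 6/3 = 2. For comparison, the minimum possible |A + A| over all 3-element sets is 2·3 − 1 = 5 (so min K = 5/3), attained only by arithmetic progressions.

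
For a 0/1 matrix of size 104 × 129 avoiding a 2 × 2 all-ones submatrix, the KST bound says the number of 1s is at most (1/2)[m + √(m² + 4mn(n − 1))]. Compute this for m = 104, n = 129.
z(104, 129; 2, 2) ≤ (1/2)[104 + √(104² + 4·104·129·128)] = (1/2)[104 + √6879808] = 1363.4694

Kővári–Sós–Turán: let r_1, ..., r_104 be the row sums and z = Σ r_i the total number of 1s. Each pair of columns can share at most one row with both entries 1 (else a 2×2 all-ones block appears), so Σ_i C(r_i, 2) ≤ C(129, 2) = 8256. By convexity Σ_i C(r_i, 2) ≥ 104·C(z/104, 2) = z(z − 104)/(2·104), giving z² − 104z − 104·129·128 ≤ 0 and hence z ≤ (1/2)[104 + √(10816 + 4·1717248)] = (1/2)[104 + √6879808] ≈ (1/2)(104 + 2622.9388) = 1363.4694.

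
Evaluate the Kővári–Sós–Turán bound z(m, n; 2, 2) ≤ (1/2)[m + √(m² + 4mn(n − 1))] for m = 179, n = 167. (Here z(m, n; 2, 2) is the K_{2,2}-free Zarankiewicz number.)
z(179, 167; 2, 2) ≤ (1/2)[179 + √(179² + 4·179·167·166)] = (1/2)[179 + √19880993] = 2318.9054

Kővári–Sós–Turán: let r_1, ..., r_179 be the row sums and z = Σ r_i the total number of 1s. Each pair of columns can share at most one row with both entries 1 (else a 2×2 all-ones block appears), so Σ_i C(r_i, 2) ≤ C(167, 2) = 13861. By convexity Σ_i C(r_i, 2) ≥ 179·C(z/179, 2) = z(z − 179)/(2·179), giving z² − 179z − 179·167·166 ≤ 0 and hence z ≤ (1/2)[179 + √(32041 + 4·4962238)] = (1/2)[179 + √19880993] ≈ (1/2)(179 + 4458.8107) = 2318.9054.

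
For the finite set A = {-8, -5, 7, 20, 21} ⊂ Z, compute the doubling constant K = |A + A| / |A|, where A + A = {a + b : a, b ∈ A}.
K = |A + A| / |A| = 15/5 = 3

Enumerate A + A = {a + b : a, b ∈ A}. With |A| = 5, there are |A|^2 = 25 ordered sum pairs; collecting distinct values, A + A = {-16, -13, -10, -1, 2, 12, 13, 14, 15, 16, 27, 28, 40, 41, 42}, so |A + A| = 15. Thus K = 15/5 = 3. For comparison, the minimum possible |A + A| over all 5-element sets is 2·5 − 1 = 9 (so min K = 9/5), attained only by arithmetic progressions.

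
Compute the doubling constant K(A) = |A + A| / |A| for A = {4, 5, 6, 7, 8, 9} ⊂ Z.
K = |A + A| / |A| = 11/6

Enumerate A + A = {a + b : a, b ∈ A}. With |A| = 6, there are |A|^2 = 36 ordered sum pairs; collecting distinct values, A + A = {8, 9, 10, 11, 12, 13, 14, 15, 16, 17, 18}, so |A + A| = 11. Thus K = 11/6. Here |A + A| = 2|A| − 1 = 11, the minimum possible — so K = 11/6 is minimal, which holds iff A is an arithmetic progression.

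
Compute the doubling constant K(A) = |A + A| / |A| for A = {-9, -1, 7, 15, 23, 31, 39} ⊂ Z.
K = |A + A| / |A| = 13/7

Enumerate A + A = {a + b : a, b ∈ A}. With |A| = 7, there are |A|^2 = 49 ordered sum pairs; collecting distinct values, A + A = {-18, -10, -2, 6, 14, 22, 30, 38, 46, 54, 62, 70, 78}, so |A + A| = 13. Thus K = 13/7. Here |A + A| = 2|A| − 1 = 13, the minimum possible — so K = 13/7 is minimal, which holds iff A is an arithmetic progression.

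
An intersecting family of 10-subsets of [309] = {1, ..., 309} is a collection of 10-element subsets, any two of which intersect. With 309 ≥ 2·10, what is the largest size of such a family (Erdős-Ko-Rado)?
max |F| = C(308, 9) = 61088326838816200

Erdős-Ko-Rado (1961): when n ≥ 2k, max |F| = C(n−1, k−1). The bound is attained by the star {A : i ∈ A} for any fixed i ∈ [n]. Here C(309−1, 10−1) = C(308, 9) = 61088326838816200.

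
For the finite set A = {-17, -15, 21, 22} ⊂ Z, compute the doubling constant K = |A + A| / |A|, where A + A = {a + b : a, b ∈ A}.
K = |A + A| / |A| = 10/4 = 5/2

Enumerate A + A = {a + b : a, b ∈ A}. With |A| = 4, there are |A|^2 = 16 ordered sum pairs; collecting distinct values, A + A = {-34, -32, -30, 4, 5, 6, 7, 42, 43, 44}, so |A + A| = 10. Thus K = 10/4 = 5/2. For comparison, the minimum possible |A + A| over all 4-element sets is 2·4 − 1 = 7 (so min K = 7/4), attained only by arithmetic progressions.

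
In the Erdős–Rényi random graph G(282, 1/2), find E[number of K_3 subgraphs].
E[# K_3] = C(282, 3) · (1/2)^C(3, 2) = 3697960 / 2^3 = 462245

For each 3-subset S of vertices (there are C(282, 3) = 3697960 such S), let X_S = 1 if S induces a K_3 (all C(3, 2) = 3 edges present). Then P(X_S = 1) = (1/2)^3 = 1/8. By linearity of expectation, E[# K_3] = C(282, 3) · (1/2)^3 = 3697960 / 8 = 462245.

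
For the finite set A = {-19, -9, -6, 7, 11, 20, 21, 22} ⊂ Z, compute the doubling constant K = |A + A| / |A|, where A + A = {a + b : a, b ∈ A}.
K = |A + A| / |A| = 31/8

Enumerate A + A = {a + b : a, b ∈ A}. With |A| = 8, there are |A|^2 = 64 ordered sum pairs; collecting distinct values, A + A = {-38, -28, -25, -18, -15, -12, -8, -2, 1, 2, 3, 5, 11, 12, 13, 14, 15, 16, 18, 22, 27, 28, 29, 31, 32, 33, 40, 41, 42, 43, 44}, so |A + A| = 31. Thus K = 31/8. For comparison, the minimum possible |A + A| over all 8-element sets is 2·8 − 1 = 15 (so min K = 15/8), attained only by arithmetic progressions.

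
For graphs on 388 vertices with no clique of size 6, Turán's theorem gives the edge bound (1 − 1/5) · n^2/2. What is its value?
Turán density bound = (4/5) · 388^2/2 = 301088/5 ≈ 60217.6

Turán's theorem: ex(n, K_{r+1}) is achieved by the complete r-partite Turán graph T(n, r) with parts as balanced as possible, and is at most (1 − 1/r) · n^2/2. For r = 5, n = 388: the density bound is (4/5) · 150544/2 = 301088/5 ≈ 60217.6. The integer-valued extremum is e(T(388, 5)) = 60217, which is strictly less than the density bound 301088/5 since 5 ∤ 388 (the parts of T(388, 5) cannot all be equal).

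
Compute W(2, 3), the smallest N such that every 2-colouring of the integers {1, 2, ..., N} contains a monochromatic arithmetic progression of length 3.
W(2, 3) = 9

Lower bound: the 2-colouring RRBBRRBB of {1, ..., 8} (R at positions {1, 2, 5, 6}, B at {3, 4, 7, 8}) contains no monochromatic 3-term AP, so W(2, 3) > 8. Upper bound: a case analysis on any 2-colouring of {1, ..., 9} forces such an AP. Hence W(2, 3) = 9.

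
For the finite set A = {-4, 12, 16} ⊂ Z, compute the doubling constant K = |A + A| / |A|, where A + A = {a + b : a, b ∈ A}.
K = |A + A| / |A| = 6/3 = 2

Enumerate A + A = {a + b : a, b ∈ A}. With |A| = 3, there are |A|^2 = 9 ordered sum pairs; collecting distinct values, A + A = {-8, 8, 12, 24, 28, 32}, so |A + A| = 6. Thus K = 6/3 = 2. For comparison, the minimum possible |A + A| over all 3-element sets is 2·3 − 1 = 5 (so min K = 5/3), attained only by arithmetic progressions.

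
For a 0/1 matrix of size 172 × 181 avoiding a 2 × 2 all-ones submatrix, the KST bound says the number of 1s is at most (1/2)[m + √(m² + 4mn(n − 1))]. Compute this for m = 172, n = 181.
z(172, 181; 2, 2) ≤ (1/2)[172 + √(172² + 4·172·181·180)] = (1/2)[172 + √22444624] = 2454.7879

Kővári–Sós–Turán: let r_1, ..., r_172 be the row sums and z = Σ r_i the total number of 1s. Each pair of columns can share at most one row with both entries 1 (else a 2×2 all-ones block appears), so Σ_i C(r_i, 2) ≤ C(181, 2) = 16290. By convexity Σ_i C(r_i, 2) ≥ 172·C(z/172, 2) = z(z − 172)/(2·172), giving z² − 172z − 172·181·180 ≤ 0 and hence z ≤ (1/2)[172 + √(29584 + 4·5603760)] = (1/2)[172 + √22444624] ≈ (1/2)(172 + 4737.5758) = 2454.7879.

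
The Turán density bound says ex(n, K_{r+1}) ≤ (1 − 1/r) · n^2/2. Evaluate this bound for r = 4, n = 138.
Turán density bound = (3/4) · 138^2/2 = 14283/2 ≈ 7141.5

Turán's theorem: ex(n, K_{r+1}) is achieved by the complete r-partite Turán graph T(n, r) with parts as balanced as possible, and is at most (1 − 1/r) · n^2/2. For r = 4, n = 138: the density bound is (3/4) · 19044/2 = 14283/2 ≈ 7141.5. The integer-valued extremum is e(T(138, 4)) = 7141, which is strictly less than the density bound 14283/2 since 4 ∤ 138 (the parts of T(138, 4) cannot all be equal).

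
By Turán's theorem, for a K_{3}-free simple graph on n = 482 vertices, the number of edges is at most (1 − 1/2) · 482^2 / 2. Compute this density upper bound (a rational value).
Turán density bound = (1/2) · 482^2/2 = 58081

Turán's theorem: ex(n, K_{r+1}) is achieved by the complete r-partite Turán graph T(n, r) with parts as balanced as possible, and is at most (1 − 1/r) · n^2/2. For r = 2, n = 482: the density bound is (1/2) · 232324/2 = 58081. Since 2 ∣ 482, the Turán graph T(482, 2) has parts of equal size 241, and its edge count e(T(482, 2)) = 58081 attains the density bound exactly.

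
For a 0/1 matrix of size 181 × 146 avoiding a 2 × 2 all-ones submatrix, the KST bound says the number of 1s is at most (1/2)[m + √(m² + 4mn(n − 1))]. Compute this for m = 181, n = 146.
z(181, 146; 2, 2) ≤ (1/2)[181 + √(181² + 4·181·146·145)] = (1/2)[181 + √15359841] = 2050.0817

Kővári–Sós–Turán: let r_1, ..., r_181 be the row sums and z = Σ r_i the total number of 1s. Each pair of columns can share at most one row with both entries 1 (else a 2×2 all-ones block appears), so Σ_i C(r_i, 2) ≤ C(146, 2) = 10585. By convexity Σ_i C(r_i, 2) ≥ 181·C(z/181, 2) = z(z − 181)/(2·181), giving z² − 181z − 181·146·145 ≤ 0 and hence z ≤ (1/2)[181 + √(32761 + 4·3831770)] = (1/2)[181 + √15359841] ≈ (1/2)(181 + 3919.1633) = 2050.0817.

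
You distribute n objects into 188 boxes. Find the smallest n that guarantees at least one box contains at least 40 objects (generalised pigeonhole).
n = (40 − 1)·188 + 1 = 7333

By the generalised pigeonhole principle, to guarantee some box contains ≥ r objects we need more than (r − 1) · k objects total. Threshold: n = (r − 1) · k + 1. With r = 40 and k = 188: n = 39 · 188 + 1 = 7332 + 1 = 7333. For n = 7332 = 39 · 188, we can put exactly 39 objects in every box, avoiding 40 in any single one — so 7333 is tight.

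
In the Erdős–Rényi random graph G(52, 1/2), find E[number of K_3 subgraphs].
E[# K_3] = C(52, 3) · (1/2)^C(3, 2) = 22100 / 2^3 = 5525/2 = 2762.5

For each 3-subset S of vertices (there are C(52, 3) = 22100 such S), let X_S = 1 if S induces a K_3 (all C(3, 2) = 3 edges present). Then P(X_S = 1) = (1/2)^3 = 1/8. By linearity of expectation, E[# K_3] = C(52, 3) · (1/2)^3 = 22100 / 8 = 5525/2 = 2762.5.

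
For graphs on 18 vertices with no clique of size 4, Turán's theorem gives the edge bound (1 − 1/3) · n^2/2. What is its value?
Turán density bound = (2/3) · 18^2/2 = 108

Turán's theorem: ex(n, K_{r+1}) is achieved by the complete r-partite Turán graph T(n, r) with parts as balanced as possible, and is at most (1 − 1/r) · n^2/2. For r = 3, n = 18: the density bound is (2/3) · 324/2 = 108. Since 3 ∣ 18, the Turán graph T(18, 3) has parts of equal size 6, and its edge count e(T(18, 3)) = 108 attains the density bound exactly.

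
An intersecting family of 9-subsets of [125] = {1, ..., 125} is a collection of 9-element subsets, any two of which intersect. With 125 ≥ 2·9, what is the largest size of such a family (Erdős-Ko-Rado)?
max |F| = C(124, 8) = 1100899186101

The Erdős-Ko-Rado theorem states: for n ≥ 2k, an intersecting family of k-subsets of an n-element set has size at most C(n − 1, k − 1), with equality for 'star' families {A ⊆ [n] : |A| = k, i ∈ A} (fix an element i). For n = 125, k = 9: C(124, 8) = 1100899186101.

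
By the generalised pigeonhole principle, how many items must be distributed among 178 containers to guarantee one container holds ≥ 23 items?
n = (23 − 1)·178 + 1 = 3917

By the generalised pigeonhole principle, to guarantee some box contains ≥ r objects we need more than (r − 1) · k objects total. Threshold: n = (r − 1) · k + 1. With r = 23 and k = 178: n = 22 · 178 + 1 = 3916 + 1 = 3917. For n = 3916 = 22 · 178, we can put exactly 22 objects in every box, avoiding 23 in any single one — so 3917 is tight.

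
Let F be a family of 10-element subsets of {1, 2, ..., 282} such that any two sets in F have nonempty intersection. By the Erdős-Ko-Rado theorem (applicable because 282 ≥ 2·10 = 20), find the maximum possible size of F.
max |F| = C(281, 9) = 26447527195664575

Erdős-Ko-Rado (1961): when n ≥ 2k, max |F| = C(n−1, k−1). The bound is attained by the star {A : i ∈ A} for any fixed i ∈ [n]. Here C(282−1, 10−1) = C(281, 9) = 26447527195664575.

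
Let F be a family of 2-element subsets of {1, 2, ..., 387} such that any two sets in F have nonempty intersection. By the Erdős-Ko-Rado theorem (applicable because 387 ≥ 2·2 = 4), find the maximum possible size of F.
max |F| = C(386, 1) = 386

Erdős-Ko-Rado (1961): when n ≥ 2k, max |F| = C(n−1, k−1). The bound is attained by the star {A : i ∈ A} for any fixed i ∈ [n]. Here C(387−1, 2−1) = C(386, 1) = 386.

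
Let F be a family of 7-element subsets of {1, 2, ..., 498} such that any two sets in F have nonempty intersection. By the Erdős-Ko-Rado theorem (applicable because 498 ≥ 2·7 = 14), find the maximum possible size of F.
max |F| = C(497, 6) = 20307185626728

The Erdős-Ko-Rado theorem states: for n ≥ 2k, an intersecting family of k-subsets of an n-element set has size at most C(n − 1, k − 1), with equality for 'star' families {A ⊆ [n] : |A| = k, i ∈ A} (fix an element i). For n = 498, k = 7: C(497, 6) = 20307185626728.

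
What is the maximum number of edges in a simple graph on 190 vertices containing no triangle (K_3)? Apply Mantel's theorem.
ex(190, K_3) = ⌊190^2/4⌋ = 9025

Mantel (1907): a triangle-free graph on n vertices has at most ⌊n^2/4⌋ edges, with equality for the complete bipartite graph K_{⌊n/2⌋, ⌈n/2⌉}. For n = 190: ⌊190^2/4⌋ = ⌊36100/4⌋ = 9025. The extremal graph is K_{95, 95}, which has 95·95 = 9025 edges.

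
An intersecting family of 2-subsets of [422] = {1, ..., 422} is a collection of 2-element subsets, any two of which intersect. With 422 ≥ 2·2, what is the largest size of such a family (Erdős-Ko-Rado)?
max |F| = C(421, 1) = 421

The Erdős-Ko-Rado theorem states: for n ≥ 2k, an intersecting family of k-subsets of an n-element set has size at most C(n − 1, k − 1), with equality for 'star' families {A ⊆ [n] : |A| = k, i ∈ A} (fix an element i). For n = 422, k = 2: C(421, 1) = 421.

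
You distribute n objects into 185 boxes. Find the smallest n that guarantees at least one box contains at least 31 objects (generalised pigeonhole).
n = (31 − 1)·185 + 1 = 5551

By the generalised pigeonhole principle, to guarantee some box contains ≥ r objects we need more than (r − 1) · k objects total. Threshold: n = (r − 1) · k + 1. With r = 31 and k = 185: n = 30 · 185 + 1 = 5550 + 1 = 5551. For n = 5550 = 30 · 185, we can put exactly 30 objects in every box, avoiding 31 in any single one — so 5551 is tight.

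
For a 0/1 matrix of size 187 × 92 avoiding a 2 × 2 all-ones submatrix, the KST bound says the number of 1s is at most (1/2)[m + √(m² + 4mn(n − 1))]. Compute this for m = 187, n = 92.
z(187, 92; 2, 2) ≤ (1/2)[187 + √(187² + 4·187·92·91)] = (1/2)[187 + √6297225] = 1348.2136

Kővári–Sós–Turán: let r_1, ..., r_187 be the row sums and z = Σ r_i the total number of 1s. Each pair of columns can share at most one row with both entries 1 (else a 2×2 all-ones block appears), so Σ_i C(r_i, 2) ≤ C(92, 2) = 4186. By convexity Σ_i C(r_i, 2) ≥ 187·C(z/187, 2) = z(z − 187)/(2·187), giving z² − 187z − 187·92·91 ≤ 0 and hence z ≤ (1/2)[187 + √(34969 + 4·1565564)] = (1/2)[187 + √6297225] ≈ (1/2)(187 + 2509.4272) = 1348.2136.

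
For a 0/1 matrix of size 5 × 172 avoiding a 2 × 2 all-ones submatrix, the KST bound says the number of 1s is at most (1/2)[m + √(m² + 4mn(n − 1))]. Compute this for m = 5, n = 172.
z(5, 172; 2, 2) ≤ (1/2)[5 + √(5² + 4·5·172·171)] = (1/2)[5 + √588265] = 385.9922

Kővári–Sós–Turán: let r_1, ..., r_5 be the row sums and z = Σ r_i the total number of 1s. Each pair of columns can share at most one row with both entries 1 (else a 2×2 all-ones block appears), so Σ_i C(r_i, 2) ≤ C(172, 2) = 14706. By convexity Σ_i C(r_i, 2) ≥ 5·C(z/5, 2) = z(z − 5)/(2·5), giving z² − 5z − 5·172·171 ≤ 0 and hence z ≤ (1/2)[5 + √(25 + 4·147060)] = (1/2)[5 + √588265] ≈ (1/2)(5 + 766.9844) = 385.9922.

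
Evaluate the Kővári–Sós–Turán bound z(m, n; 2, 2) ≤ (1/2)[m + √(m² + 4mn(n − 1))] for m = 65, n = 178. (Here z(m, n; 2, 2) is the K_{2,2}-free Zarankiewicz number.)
z(65, 178; 2, 2) ≤ (1/2)[65 + √(65² + 4·65·178·177)] = (1/2)[65 + √8195785] = 1463.9141

Kővári–Sós–Turán: let r_1, ..., r_65 be the row sums and z = Σ r_i the total number of 1s. Each pair of columns can share at most one row with both entries 1 (else a 2×2 all-ones block appears), so Σ_i C(r_i, 2) ≤ C(178, 2) = 15753. By convexity Σ_i C(r_i, 2) ≥ 65·C(z/65, 2) = z(z − 65)/(2·65), giving z² − 65z − 65·178·177 ≤ 0 and hence z ≤ (1/2)[65 + √(4225 + 4·2047890)] = (1/2)[65 + √8195785] ≈ (1/2)(65 + 2862.8281) = 1463.9141.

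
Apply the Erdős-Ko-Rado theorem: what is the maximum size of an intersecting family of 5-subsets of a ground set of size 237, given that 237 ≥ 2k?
max |F| = C(236, 4) = 125991255

The Erdős-Ko-Rado theorem states: for n ≥ 2k, an intersecting family of k-subsets of an n-element set has size at most C(n − 1, k − 1), with equality for 'star' families {A ⊆ [n] : |A| = k, i ∈ A} (fix an element i). For n = 237, k = 5: C(236, 4) = 125991255.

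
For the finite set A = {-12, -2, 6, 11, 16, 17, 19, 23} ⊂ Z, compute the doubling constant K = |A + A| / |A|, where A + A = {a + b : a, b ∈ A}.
K = |A + A| / |A| = 32/8 = 4

Enumerate A + A = {a + b : a, b ∈ A}. With |A| = 8, there are |A|^2 = 64 ordered sum pairs; collecting distinct values, A + A = {-24, -14, -6, -4, -1, 4, 5, 7, 9, 11, 12, 14, 15, 17, 21, 22, 23, 25, 27, 28, 29, 30, 32, 33, 34, 35, 36, 38, 39, 40, 42, 46}, so |A + A| = 32. Thus K = 32/8 = 4. For comparison, the minimum possible |A + A| over all 8-element sets is 2·8 − 1 = 15 (so min K = 15/8), attained only by arithmetic progressions.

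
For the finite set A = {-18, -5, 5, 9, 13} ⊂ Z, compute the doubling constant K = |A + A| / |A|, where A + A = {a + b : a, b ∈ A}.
K = |A + A| / |A| = 14/5

Enumerate A + A = {a + b : a, b ∈ A}. With |A| = 5, there are |A|^2 = 25 ordered sum pairs; collecting distinct values, A + A = {-36, -23, -13, -10, -9, -5, 0, 4, 8, 10, 14, 18, 22, 26}, so |A + A| = 14. Thus K = 14/5. For comparison, the minimum possible |A + A| over all 5-element sets is 2·5 − 1 = 9 (so min K = 9/5), attained only by arithmetic progressions.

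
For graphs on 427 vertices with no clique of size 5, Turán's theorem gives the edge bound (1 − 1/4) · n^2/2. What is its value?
Turán density bound = (3/4) · 427^2/2 = 546987/8 ≈ 68373.375

Turán's theorem: ex(n, K_{r+1}) is achieved by the complete r-partite Turán graph T(n, r) with parts as balanced as possible, and is at most (1 − 1/r) · n^2/2. For r = 4, n = 427: the density bound is (3/4) · 182329/2 = 546987/8 ≈ 68373.375. The integer-valued extremum is e(T(427, 4)) = 68373, which is strictly less than the density bound 546987/8 since 4 ∤ 427 (the parts of T(427, 4) cannot all be equal).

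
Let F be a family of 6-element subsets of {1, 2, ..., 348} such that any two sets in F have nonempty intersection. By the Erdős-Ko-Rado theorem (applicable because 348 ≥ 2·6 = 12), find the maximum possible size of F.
max |F| = C(347, 5) = 40728272074

Erdős-Ko-Rado (1961): when n ≥ 2k, max |F| = C(n−1, k−1). The bound is attained by the star {A : i ∈ A} for any fixed i ∈ [n]. Here C(348−1, 6−1) = C(347, 5) = 40728272074.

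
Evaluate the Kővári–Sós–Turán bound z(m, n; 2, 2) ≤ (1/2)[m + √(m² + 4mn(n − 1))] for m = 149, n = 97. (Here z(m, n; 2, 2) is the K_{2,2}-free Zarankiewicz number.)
z(149, 97; 2, 2) ≤ (1/2)[149 + √(149² + 4·149·97·96)] = (1/2)[149 + √5572153] = 1254.7704

Kővári–Sós–Turán: let r_1, ..., r_149 be the row sums and z = Σ r_i the total number of 1s. Each pair of columns can share at most one row with both entries 1 (else a 2×2 all-ones block appears), so Σ_i C(r_i, 2) ≤ C(97, 2) = 4656. By convexity Σ_i C(r_i, 2) ≥ 149·C(z/149, 2) = z(z − 149)/(2·149), giving z² − 149z − 149·97·96 ≤ 0 and hence z ≤ (1/2)[149 + √(22201 + 4·1387488)] = (1/2)[149 + √5572153] ≈ (1/2)(149 + 2360.5408) = 1254.7704.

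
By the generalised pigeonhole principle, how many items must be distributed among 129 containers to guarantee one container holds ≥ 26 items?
n = (26 − 1)·129 + 1 = 3226

By the generalised pigeonhole principle, to guarantee some box contains ≥ r objects we need more than (r − 1) · k objects total. Threshold: n = (r − 1) · k + 1. With r = 26 and k = 129: n = 25 · 129 + 1 = 3225 + 1 = 3226. For n = 3225 = 25 · 129, we can put exactly 25 objects in every box, avoiding 26 in any single one — so 3226 is tight.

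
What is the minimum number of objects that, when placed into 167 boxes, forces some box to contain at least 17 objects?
n = (17 − 1)·167 + 1 = 2673

By the generalised pigeonhole principle, to guarantee some box contains ≥ r objects we need more than (r − 1) · k objects total. Threshold: n = (r − 1) · k + 1. With r = 17 and k = 167: n = 16 · 167 + 1 = 2672 + 1 = 2673. For n = 2672 = 16 · 167, we can put exactly 16 objects in every box, avoiding 17 in any single one — so 2673 is tight.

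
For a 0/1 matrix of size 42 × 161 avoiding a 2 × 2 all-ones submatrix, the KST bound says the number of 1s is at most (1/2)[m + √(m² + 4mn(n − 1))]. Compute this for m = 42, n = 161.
z(42, 161; 2, 2) ≤ (1/2)[42 + √(42² + 4·42·161·160)] = (1/2)[42 + √4329444] = 1061.3658

Kővári–Sós–Turán: let r_1, ..., r_42 be the row sums and z = Σ r_i the total number of 1s. Each pair of columns can share at most one row with both entries 1 (else a 2×2 all-ones block appears), so Σ_i C(r_i, 2) ≤ C(161, 2) = 12880. By convexity Σ_i C(r_i, 2) ≥ 42·C(z/42, 2) = z(z − 42)/(2·42), giving z² − 42z − 42·161·160 ≤ 0 and hence z ≤ (1/2)[42 + √(1764 + 4·1081920)] = (1/2)[42 + √4329444] ≈ (1/2)(42 + 2080.7316) = 1061.3658.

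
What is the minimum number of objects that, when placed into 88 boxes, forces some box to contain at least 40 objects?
n = (40 − 1)·88 + 1 = 3433

By the generalised pigeonhole principle, to guarantee some box contains ≥ r objects we need more than (r − 1) · k objects total. Threshold: n = (r − 1) · k + 1. With r = 40 and k = 88: n = 39 · 88 + 1 = 3432 + 1 = 3433. For n = 3432 = 39 · 88, we can put exactly 39 objects in every box, avoiding 40 in any single one — so 3433 is tight.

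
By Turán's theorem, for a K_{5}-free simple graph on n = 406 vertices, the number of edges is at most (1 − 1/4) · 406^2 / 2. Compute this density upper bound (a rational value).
Turán density bound = (3/4) · 406^2/2 = 123627/2 ≈ 61813.5

Turán's theorem: ex(n, K_{r+1}) is achieved by the complete r-partite Turán graph T(n, r) with parts as balanced as possible, and is at most (1 − 1/r) · n^2/2. For r = 4, n = 406: the density bound is (3/4) · 164836/2 = 123627/2 ≈ 61813.5. The integer-valued extremum is e(T(406, 4)) = 61813, which is strictly less than the density bound 123627/2 since 4 ∤ 406 (the parts of T(406, 4) cannot all be equal).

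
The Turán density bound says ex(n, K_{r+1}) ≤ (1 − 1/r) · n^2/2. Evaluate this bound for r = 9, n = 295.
Turán density bound = (8/9) · 295^2/2 = 348100/9 ≈ 38677.7778

Turán's theorem: ex(n, K_{r+1}) is achieved by the complete r-partite Turán graph T(n, r) with parts as balanced as possible, and is at most (1 − 1/r) · n^2/2. For r = 9, n = 295: the density bound is (8/9) · 87025/2 = 348100/9 ≈ 38677.7778. The integer-valued extremum is e(T(295, 9)) = 38677, which is strictly less than the density bound 348100/9 since 9 ∤ 295 (the parts of T(295, 9) cannot all be equal).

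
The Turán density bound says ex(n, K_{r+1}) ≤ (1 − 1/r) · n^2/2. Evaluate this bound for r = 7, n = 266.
Turán density bound = (6/7) · 266^2/2 = 30324

Turán's theorem: ex(n, K_{r+1}) is achieved by the complete r-partite Turán graph T(n, r) with parts as balanced as possible, and is at most (1 − 1/r) · n^2/2. For r = 7, n = 266: the density bound is (6/7) · 70756/2 = 30324. Since 7 ∣ 266, the Turán graph T(266, 7) has parts of equal size 38, and its edge count e(T(266, 7)) = 30324 attains the density bound exactly.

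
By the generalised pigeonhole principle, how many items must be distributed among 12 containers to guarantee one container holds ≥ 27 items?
n = (27 − 1)·12 + 1 = 313

By the generalised pigeonhole principle, to guarantee some box contains ≥ r objects we need more than (r − 1) · k objects total. Threshold: n = (r − 1) · k + 1. With r = 27 and k = 12: n = 26 · 12 + 1 = 312 + 1 = 313. For n = 312 = 26 · 12, we can put exactly 26 objects in every box, avoiding 27 in any single one — so 313 is tight.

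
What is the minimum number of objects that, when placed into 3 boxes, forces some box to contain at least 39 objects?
n = (39 − 1)·3 + 1 = 115

By the generalised pigeonhole principle, to guarantee some box contains ≥ r objects we need more than (r − 1) · k objects total. Threshold: n = (r − 1) · k + 1. With r = 39 and k = 3: n = 38 · 3 + 1 = 114 + 1 = 115. For n = 114 = 38 · 3, we can put exactly 38 objects in every box, avoiding 39 in any single one — so 115 is tight.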